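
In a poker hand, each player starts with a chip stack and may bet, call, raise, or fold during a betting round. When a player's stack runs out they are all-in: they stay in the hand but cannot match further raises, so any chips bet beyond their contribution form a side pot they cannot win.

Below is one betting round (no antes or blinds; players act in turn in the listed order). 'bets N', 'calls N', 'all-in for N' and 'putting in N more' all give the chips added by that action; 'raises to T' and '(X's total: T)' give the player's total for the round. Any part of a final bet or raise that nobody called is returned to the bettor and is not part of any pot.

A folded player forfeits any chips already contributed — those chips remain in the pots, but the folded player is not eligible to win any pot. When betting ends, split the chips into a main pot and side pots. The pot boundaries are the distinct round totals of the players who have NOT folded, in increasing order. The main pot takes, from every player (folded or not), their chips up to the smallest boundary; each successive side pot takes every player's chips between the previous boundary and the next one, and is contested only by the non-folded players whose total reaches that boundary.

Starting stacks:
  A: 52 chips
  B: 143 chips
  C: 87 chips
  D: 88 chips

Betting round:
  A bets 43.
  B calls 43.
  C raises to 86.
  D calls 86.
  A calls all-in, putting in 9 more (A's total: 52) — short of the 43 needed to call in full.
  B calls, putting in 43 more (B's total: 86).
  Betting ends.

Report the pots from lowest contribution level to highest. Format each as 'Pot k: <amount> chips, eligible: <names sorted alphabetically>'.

Contributions: A=52, B=86, C=86, D=86
Pot levels (distinct totals of non-folded players): 52, 86
Layer 1-52: 52 each from A, B, C, D = 52*4 = 208 chips; eligible A, B, C, D
Layer 53-86: 34 each from B, C, D = 34*3 = 102 chips; eligible B, C, D

Pot 1: 208 chips, eligible: A, B, C, D
Pot 2: 102 chips, eligible: B, C, D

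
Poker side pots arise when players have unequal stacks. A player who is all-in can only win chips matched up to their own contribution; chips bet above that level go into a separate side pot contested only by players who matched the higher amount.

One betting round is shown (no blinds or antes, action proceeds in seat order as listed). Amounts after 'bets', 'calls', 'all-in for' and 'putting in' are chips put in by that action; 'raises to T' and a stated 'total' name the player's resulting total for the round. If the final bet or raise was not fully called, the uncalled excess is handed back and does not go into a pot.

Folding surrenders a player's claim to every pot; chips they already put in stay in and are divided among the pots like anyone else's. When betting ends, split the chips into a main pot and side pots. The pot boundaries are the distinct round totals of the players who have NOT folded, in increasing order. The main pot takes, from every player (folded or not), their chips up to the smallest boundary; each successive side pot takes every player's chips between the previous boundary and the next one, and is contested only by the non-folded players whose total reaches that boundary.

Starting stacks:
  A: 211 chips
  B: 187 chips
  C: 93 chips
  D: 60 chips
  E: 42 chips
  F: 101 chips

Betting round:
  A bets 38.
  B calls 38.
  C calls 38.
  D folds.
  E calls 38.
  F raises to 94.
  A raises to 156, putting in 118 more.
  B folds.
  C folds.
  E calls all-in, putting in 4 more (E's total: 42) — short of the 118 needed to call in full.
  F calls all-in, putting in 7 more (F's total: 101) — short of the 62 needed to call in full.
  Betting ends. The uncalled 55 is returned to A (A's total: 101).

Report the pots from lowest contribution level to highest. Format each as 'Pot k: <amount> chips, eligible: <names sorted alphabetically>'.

Contributions (after 55 returned to A): A=101, B=38, C=38, E=42, F=101
Folded: B, C, D
Pot levels (distinct totals of non-folded players): 42, 101
Layer 1-42: A 42 + B 38 + C 38 + E 42 + F 42 = 202 chips; eligible A, E, F
Layer 43-101: 59 each from A, F = 59*2 = 118 chips; eligible A, F

Pot 1: 202 chips, eligible: A, E, F
Pot 2: 118 chips, eligible: A, F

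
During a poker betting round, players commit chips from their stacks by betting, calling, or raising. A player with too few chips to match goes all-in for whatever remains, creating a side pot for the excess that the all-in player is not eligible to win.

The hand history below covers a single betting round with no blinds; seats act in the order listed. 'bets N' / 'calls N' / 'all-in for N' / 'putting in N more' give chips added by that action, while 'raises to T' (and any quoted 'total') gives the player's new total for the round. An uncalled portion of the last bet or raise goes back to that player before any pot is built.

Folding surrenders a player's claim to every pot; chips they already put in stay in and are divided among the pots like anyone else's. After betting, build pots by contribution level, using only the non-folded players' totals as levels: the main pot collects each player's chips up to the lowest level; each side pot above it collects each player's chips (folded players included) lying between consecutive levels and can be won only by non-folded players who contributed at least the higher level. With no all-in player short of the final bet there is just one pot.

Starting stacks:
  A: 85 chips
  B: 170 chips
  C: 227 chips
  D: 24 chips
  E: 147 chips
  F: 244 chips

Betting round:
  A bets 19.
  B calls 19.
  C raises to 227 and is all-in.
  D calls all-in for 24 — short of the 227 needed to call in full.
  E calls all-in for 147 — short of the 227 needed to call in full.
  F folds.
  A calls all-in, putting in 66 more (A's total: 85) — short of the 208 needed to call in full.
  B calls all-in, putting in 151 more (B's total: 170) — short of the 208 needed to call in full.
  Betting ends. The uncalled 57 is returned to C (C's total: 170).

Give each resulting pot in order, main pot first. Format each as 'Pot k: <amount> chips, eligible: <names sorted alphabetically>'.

Contributions (after 57 returned to C): A=85, B=170, C=170, D=24, E=147
Folded: F
Pot levels (distinct totals of non-folded players): 24, 85, 147, 170
Layer 1-24: 24 each from A, B, C, D, E = 24*5 = 120 chips; eligible A, B, C, D, E
Layer 25-85: 61 each from A, B, C, E = 61*4 = 244 chips; eligible A, B, C, E
Layer 86-147: 62 each from B, C, E = 62*3 = 186 chips; eligible B, C, E
Layer 148-170: 23 each from B, C = 23*2 = 46 chips; eligible B, C

Pot 1: 120 chips, eligible: A, B, C, D, E
Pot 2: 244 chips, eligible: A, B, C, E
Pot 3: 186 chips, eligible: B, C, E
Pot 4: 46 chips, eligible: B, C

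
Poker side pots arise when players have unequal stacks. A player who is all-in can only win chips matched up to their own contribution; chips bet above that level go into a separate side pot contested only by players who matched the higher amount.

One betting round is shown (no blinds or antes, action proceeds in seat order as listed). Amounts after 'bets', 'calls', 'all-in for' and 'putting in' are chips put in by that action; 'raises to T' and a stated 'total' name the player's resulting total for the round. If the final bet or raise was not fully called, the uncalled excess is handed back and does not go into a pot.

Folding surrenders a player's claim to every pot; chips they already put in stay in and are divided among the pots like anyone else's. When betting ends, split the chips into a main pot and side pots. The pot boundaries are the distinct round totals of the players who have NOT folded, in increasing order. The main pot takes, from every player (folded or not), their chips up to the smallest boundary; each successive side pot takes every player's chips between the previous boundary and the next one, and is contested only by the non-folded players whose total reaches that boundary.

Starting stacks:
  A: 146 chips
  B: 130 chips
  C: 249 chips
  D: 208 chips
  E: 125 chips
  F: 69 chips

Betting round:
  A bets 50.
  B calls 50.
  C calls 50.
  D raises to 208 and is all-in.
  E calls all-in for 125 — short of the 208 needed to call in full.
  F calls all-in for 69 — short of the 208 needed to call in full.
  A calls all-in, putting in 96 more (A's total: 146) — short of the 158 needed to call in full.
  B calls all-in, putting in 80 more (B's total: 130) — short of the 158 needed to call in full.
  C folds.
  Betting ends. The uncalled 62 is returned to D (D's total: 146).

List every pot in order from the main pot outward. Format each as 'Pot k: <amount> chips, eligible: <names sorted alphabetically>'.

Contributions (after 62 returned to D): A=146, B=130, C=50, D=146, E=125, F=69
Folded: C
Pot levels (distinct totals of non-folded players): 69, 125, 130, 146
Layer 1-69: A 69 + B 69 + C 50 + D 69 + E 69 + F 69 = 395 chips; eligible A, B, D, E, F
Layer 70-125: 56 each from A, B, D, E = 56*4 = 224 chips; eligible A, B, D, E
Layer 126-130: 5 each from A, B, D = 5*3 = 15 chips; eligible A, B, D
Layer 131-146: 16 each from A, D = 16*2 = 32 chips; eligible A, D

Pot 1: 395 chips, eligible: A, B, D, E, F
Pot 2: 224 chips, eligible: A, B, D, E
Pot 3: 15 chips, eligible: A, B, D
Pot 4: 32 chips, eligible: A, D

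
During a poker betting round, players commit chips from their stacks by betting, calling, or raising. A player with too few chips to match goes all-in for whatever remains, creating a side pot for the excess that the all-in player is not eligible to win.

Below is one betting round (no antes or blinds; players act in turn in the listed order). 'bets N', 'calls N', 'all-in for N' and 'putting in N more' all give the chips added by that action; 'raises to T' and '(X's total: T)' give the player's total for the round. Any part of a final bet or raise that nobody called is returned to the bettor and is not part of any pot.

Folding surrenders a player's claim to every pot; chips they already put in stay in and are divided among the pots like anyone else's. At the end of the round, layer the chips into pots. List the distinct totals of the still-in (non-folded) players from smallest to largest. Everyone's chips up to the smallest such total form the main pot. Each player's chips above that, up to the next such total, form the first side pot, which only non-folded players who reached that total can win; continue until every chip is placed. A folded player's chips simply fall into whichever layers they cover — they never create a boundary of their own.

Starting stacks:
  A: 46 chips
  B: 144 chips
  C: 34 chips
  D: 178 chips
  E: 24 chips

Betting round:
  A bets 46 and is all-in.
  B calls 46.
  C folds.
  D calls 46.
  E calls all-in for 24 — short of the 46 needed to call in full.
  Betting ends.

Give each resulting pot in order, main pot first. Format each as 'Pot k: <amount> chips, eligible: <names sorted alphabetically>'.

Pot 1: 96 chips, eligible: A, B, D, E
Pot 2: 66 chips, eligible: A, B, D

Derivation:
Contributions: A=46, B=46, D=46, E=24
Folded: C
Pot levels (distinct totals of non-folded players): 24, 46
Layer 1-24: 24 each from A, B, D, E = 24*4 = 96 chips; eligible A, B, D, E
Layer 25-46: 22 each from A, B, D = 22*3 = 66 chips; eligible A, B, D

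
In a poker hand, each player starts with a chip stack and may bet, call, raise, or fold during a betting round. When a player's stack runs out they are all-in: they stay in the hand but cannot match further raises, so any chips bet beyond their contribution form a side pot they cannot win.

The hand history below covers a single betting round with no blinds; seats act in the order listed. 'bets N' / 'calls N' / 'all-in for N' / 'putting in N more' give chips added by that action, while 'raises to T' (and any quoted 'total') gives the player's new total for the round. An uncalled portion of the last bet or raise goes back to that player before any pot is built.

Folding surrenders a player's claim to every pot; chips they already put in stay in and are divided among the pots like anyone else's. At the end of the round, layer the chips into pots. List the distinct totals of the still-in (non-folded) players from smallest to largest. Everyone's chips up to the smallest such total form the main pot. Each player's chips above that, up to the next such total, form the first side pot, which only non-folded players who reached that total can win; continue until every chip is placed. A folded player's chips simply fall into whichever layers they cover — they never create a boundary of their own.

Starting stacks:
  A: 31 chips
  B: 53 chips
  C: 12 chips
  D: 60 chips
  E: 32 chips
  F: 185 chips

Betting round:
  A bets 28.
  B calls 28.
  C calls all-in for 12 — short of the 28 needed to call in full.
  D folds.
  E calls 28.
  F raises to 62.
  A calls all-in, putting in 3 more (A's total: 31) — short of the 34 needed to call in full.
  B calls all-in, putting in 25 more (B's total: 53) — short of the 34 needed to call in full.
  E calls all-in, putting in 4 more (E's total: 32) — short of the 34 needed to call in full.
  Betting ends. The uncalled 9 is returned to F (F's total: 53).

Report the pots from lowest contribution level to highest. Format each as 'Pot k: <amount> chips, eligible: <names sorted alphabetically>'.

Contributions (after 9 returned to F): A=31, B=53, C=12, E=32, F=53
Folded: D
Pot levels (distinct totals of non-folded players): 12, 31, 32, 53
Layer 1-12: 12 each from A, B, C, E, F = 12*5 = 60 chips; eligible A, B, C, E, F
Layer 13-31: 19 each from A, B, E, F = 19*4 = 76 chips; eligible A, B, E, F
Layer 32-32: 1 each from B, E, F = 1*3 = 3 chips; eligible B, E, F
Layer 33-53: 21 each from B, F = 21*2 = 42 chips; eligible B, F

Pot 1: 60 chips, eligible: A, B, C, E, F
Pot 2: 76 chips, eligible: A, B, E, F
Pot 3: 3 chips, eligible: B, E, F
Pot 4: 42 chips, eligible: B, F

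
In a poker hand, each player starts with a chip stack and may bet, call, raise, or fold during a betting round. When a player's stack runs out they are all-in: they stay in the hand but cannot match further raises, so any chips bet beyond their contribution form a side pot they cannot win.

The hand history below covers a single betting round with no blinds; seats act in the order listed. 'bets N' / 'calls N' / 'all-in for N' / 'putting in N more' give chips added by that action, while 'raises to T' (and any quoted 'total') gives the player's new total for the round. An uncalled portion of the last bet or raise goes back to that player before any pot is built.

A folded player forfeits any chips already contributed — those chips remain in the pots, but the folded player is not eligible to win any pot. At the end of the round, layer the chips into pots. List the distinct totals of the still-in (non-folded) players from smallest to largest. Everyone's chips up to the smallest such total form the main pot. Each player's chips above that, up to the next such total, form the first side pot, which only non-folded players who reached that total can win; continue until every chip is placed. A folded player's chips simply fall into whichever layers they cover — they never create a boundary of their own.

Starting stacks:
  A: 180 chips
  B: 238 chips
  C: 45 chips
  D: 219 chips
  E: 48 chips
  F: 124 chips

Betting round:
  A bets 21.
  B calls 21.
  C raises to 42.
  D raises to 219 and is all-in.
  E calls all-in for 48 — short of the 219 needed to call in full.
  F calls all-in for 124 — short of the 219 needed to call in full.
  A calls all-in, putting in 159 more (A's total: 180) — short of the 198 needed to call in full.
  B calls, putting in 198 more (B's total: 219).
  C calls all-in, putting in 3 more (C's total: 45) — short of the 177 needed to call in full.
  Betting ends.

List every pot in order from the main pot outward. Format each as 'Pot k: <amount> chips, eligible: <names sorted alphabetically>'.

Contributions: A=180, B=219, C=45, D=219, E=48, F=124
Pot levels (distinct totals of non-folded players): 45, 48, 124, 180, 219
Layer 1-45: 45 each from A, B, C, D, E, F = 45*6 = 270 chips; eligible A, B, C, D, E, F
Layer 46-48: 3 each from A, B, D, E, F = 3*5 = 15 chips; eligible A, B, D, E, F
Layer 49-124: 76 each from A, B, D, F = 76*4 = 304 chips; eligible A, B, D, F
Layer 125-180: 56 each from A, B, D = 56*3 = 168 chips; eligible A, B, D
Layer 181-219: 39 each from B, D = 39*2 = 78 chips; eligible B, D

Pot 1: 270 chips, eligible: A, B, C, D, E, F
Pot 2: 15 chips, eligible: A, B, D, E, F
Pot 3: 304 chips, eligible: A, B, D, F
Pot 4: 168 chips, eligible: A, B, D
Pot 5: 78 chips, eligible: B, D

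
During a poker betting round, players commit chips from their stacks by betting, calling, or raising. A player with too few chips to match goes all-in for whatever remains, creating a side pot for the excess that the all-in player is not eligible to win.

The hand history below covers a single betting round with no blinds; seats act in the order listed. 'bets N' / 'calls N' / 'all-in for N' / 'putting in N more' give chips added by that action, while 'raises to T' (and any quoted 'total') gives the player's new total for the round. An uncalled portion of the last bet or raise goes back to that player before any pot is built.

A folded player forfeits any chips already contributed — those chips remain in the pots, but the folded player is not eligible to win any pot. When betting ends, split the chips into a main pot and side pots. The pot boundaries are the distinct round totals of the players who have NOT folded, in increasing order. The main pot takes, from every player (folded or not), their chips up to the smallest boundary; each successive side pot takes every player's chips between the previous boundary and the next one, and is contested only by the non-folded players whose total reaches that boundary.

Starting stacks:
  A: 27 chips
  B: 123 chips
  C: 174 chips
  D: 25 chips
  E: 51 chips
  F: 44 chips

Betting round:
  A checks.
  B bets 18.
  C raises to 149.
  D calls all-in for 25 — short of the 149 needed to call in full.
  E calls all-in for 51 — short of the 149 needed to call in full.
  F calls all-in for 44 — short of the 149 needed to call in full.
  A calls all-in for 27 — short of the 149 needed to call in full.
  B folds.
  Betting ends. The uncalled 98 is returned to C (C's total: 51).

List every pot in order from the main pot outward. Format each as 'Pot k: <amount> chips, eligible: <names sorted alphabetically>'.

Contributions (after 98 returned to C): A=27, B=18, C=51, D=25, E=51, F=44
Folded: B
Pot levels (distinct totals of non-folded players): 25, 27, 44, 51
Layer 1-25: A 25 + B 18 + C 25 + D 25 + E 25 + F 25 = 143 chips; eligible A, C, D, E, F
Layer 26-27: 2 each from A, C, E, F = 2*4 = 8 chips; eligible A, C, E, F
Layer 28-44: 17 each from C, E, F = 17*3 = 51 chips; eligible C, E, F
Layer 45-51: 7 each from C, E = 7*2 = 14 chips; eligible C, E

Pot 1: 143 chips, eligible: A, C, D, E, F
Pot 2: 8 chips, eligible: A, C, E, F
Pot 3: 51 chips, eligible: C, E, F
Pot 4: 14 chips, eligible: C, E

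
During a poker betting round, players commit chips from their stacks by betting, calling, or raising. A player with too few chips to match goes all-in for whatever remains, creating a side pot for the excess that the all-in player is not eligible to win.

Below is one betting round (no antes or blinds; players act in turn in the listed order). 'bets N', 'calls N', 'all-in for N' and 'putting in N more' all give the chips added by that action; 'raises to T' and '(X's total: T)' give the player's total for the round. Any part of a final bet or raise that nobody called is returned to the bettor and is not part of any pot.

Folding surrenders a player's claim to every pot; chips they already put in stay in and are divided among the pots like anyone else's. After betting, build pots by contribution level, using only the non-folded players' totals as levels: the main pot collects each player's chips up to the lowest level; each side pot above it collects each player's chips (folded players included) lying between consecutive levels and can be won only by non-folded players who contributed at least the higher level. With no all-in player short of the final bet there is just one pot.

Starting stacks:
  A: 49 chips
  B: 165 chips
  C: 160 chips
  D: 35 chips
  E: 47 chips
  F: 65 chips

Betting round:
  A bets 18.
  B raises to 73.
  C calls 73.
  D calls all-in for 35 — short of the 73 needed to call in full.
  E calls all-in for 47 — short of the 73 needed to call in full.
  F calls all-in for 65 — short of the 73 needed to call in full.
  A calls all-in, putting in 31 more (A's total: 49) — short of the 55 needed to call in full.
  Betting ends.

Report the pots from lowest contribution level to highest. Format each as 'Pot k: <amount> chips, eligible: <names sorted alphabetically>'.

Pot 1: 210 chips, eligible: A, B, C, D, E, F
Pot 2: 60 chips, eligible: A, B, C, E, F
Pot 3: 8 chips, eligible: A, B, C, F
Pot 4: 48 chips, eligible: B, C, F
Pot 5: 16 chips, eligible: B, C

Derivation:
Contributions: A=49, B=73, C=73, D=35, E=47, F=65
Pot levels (distinct totals of non-folded players): 35, 47, 49, 65, 73
Layer 1-35: 35 each from A, B, C, D, E, F = 35*6 = 210 chips; eligible A, B, C, D, E, F
Layer 36-47: 12 each from A, B, C, E, F = 12*5 = 60 chips; eligible A, B, C, E, F
Layer 48-49: 2 each from A, B, C, F = 2*4 = 8 chips; eligible A, B, C, F
Layer 50-65: 16 each from B, C, F = 16*3 = 48 chips; eligible B, C, F
Layer 66-73: 8 each from B, C = 8*2 = 16 chips; eligible B, C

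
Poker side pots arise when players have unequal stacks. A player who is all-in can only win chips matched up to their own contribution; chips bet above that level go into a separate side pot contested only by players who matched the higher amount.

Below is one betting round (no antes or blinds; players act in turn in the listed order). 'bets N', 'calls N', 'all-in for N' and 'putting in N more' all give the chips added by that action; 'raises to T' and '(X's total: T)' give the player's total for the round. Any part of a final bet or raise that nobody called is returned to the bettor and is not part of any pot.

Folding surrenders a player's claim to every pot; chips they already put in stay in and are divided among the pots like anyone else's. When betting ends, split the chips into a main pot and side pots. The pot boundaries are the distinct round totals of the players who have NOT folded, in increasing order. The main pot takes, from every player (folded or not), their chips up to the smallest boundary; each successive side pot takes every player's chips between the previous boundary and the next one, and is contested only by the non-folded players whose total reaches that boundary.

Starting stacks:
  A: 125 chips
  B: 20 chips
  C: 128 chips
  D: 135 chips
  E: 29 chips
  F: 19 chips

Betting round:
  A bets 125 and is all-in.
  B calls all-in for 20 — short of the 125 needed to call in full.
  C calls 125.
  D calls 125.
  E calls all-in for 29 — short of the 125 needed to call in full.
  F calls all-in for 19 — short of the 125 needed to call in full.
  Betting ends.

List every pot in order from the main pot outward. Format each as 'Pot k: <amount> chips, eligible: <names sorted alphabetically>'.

Pot 1: 114 chips, eligible: A, B, C, D, E, F
Pot 2: 5 chips, eligible: A, B, C, D, E
Pot 3: 36 chips, eligible: A, C, D, E
Pot 4: 288 chips, eligible: A, C, D

Derivation:
Contributions: A=125, B=20, C=125, D=125, E=29, F=19
Pot levels (distinct totals of non-folded players): 19, 20, 29, 125
Layer 1-19: 19 each from A, B, C, D, E, F = 19*6 = 114 chips; eligible A, B, C, D, E, F
Layer 20-20: 1 each from A, B, C, D, E = 1*5 = 5 chips; eligible A, B, C, D, E
Layer 21-29: 9 each from A, C, D, E = 9*4 = 36 chips; eligible A, C, D, E
Layer 30-125: 96 each from A, C, D = 96*3 = 288 chips; eligible A, C, D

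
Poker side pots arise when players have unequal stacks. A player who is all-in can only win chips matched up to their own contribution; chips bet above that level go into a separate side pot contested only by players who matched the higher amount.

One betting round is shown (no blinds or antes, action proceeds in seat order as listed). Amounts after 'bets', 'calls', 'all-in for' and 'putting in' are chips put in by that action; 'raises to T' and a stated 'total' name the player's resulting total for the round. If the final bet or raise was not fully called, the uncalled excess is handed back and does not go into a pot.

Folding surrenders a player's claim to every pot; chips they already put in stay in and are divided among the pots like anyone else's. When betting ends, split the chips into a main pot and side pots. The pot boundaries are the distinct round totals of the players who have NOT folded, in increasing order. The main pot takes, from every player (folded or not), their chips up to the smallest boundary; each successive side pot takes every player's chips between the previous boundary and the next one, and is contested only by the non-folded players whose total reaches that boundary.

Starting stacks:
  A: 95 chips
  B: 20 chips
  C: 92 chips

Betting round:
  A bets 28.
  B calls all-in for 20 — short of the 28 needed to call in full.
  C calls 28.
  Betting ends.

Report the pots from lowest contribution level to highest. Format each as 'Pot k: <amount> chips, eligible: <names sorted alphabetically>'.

Pot 1: 60 chips, eligible: A, B, C
Pot 2: 16 chips, eligible: A, C

Derivation:
Contributions: A=28, B=20, C=28
Pot levels (distinct totals of non-folded players): 20, 28
Layer 1-20: 20 each from A, B, C = 20*3 = 60 chips; eligible A, B, C
Layer 21-28: 8 each from A, C = 8*2 = 16 chips; eligible A, C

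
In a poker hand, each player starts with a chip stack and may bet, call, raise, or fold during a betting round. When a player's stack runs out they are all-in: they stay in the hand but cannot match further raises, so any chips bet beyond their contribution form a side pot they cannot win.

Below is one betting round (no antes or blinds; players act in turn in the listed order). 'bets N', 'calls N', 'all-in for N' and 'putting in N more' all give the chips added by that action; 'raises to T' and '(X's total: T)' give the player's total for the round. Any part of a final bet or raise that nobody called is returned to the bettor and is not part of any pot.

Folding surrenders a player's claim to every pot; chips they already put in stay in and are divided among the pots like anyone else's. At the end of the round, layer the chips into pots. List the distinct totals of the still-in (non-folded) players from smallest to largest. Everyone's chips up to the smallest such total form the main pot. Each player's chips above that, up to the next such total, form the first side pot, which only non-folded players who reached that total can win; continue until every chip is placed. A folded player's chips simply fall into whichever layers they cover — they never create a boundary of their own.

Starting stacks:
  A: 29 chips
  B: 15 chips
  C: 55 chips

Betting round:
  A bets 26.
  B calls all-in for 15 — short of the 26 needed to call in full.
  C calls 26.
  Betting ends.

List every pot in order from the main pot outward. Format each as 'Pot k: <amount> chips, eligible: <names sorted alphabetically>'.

Pot 1: 45 chips, eligible: A, B, C
Pot 2: 22 chips, eligible: A, C

Derivation:
Contributions: A=26, B=15, C=26
Pot levels (distinct totals of non-folded players): 15, 26
Layer 1-15: 15 each from A, B, C = 15*3 = 45 chips; eligible A, B, C
Layer 16-26: 11 each from A, C = 11*2 = 22 chips; eligible A, C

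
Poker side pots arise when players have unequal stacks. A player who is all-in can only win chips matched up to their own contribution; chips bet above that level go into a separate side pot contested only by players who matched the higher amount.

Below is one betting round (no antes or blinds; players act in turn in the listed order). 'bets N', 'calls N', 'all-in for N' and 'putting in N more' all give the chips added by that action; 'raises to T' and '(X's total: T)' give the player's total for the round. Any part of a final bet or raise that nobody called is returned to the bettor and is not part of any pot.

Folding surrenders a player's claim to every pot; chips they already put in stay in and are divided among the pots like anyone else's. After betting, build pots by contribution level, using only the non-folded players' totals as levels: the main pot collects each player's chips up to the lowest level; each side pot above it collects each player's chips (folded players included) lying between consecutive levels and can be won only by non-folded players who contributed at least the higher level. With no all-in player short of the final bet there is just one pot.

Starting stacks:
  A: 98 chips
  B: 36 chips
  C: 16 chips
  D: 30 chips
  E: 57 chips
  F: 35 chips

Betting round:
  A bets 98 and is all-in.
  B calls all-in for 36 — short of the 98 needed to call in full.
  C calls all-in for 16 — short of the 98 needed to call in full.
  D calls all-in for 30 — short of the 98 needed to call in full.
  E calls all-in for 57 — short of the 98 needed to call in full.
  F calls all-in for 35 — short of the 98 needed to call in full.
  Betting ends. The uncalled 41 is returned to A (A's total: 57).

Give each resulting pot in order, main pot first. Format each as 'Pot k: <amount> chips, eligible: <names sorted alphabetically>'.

Contributions (after 41 returned to A): A=57, B=36, C=16, D=30, E=57, F=35
Pot levels (distinct totals of non-folded players): 16, 30, 35, 36, 57
Layer 1-16: 16 each from A, B, C, D, E, F = 16*6 = 96 chips; eligible A, B, C, D, E, F
Layer 17-30: 14 each from A, B, D, E, F = 14*5 = 70 chips; eligible A, B, D, E, F
Layer 31-35: 5 each from A, B, E, F = 5*4 = 20 chips; eligible A, B, E, F
Layer 36-36: 1 each from A, B, E = 1*3 = 3 chips; eligible A, B, E
Layer 37-57: 21 each from A, E = 21*2 = 42 chips; eligible A, E

Pot 1: 96 chips, eligible: A, B, C, D, E, F
Pot 2: 70 chips, eligible: A, B, D, E, F
Pot 3: 20 chips, eligible: A, B, E, F
Pot 4: 3 chips, eligible: A, B, E
Pot 5: 42 chips, eligible: A, E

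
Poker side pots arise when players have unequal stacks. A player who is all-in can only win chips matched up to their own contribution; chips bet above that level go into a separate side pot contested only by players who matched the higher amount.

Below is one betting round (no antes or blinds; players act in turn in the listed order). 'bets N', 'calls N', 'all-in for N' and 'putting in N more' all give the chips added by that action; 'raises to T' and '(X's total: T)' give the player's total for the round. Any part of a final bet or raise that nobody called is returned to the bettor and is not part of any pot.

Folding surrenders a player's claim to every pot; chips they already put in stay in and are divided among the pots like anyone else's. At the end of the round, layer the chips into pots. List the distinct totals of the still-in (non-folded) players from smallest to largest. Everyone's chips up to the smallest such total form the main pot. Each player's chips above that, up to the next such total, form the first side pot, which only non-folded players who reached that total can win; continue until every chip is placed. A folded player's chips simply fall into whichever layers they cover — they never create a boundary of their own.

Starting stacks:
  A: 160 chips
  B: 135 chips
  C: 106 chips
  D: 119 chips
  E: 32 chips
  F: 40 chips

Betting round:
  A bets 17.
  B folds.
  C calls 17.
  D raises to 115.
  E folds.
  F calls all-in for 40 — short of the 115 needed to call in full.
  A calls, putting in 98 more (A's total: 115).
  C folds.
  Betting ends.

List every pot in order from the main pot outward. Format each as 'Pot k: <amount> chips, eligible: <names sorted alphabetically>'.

Contributions: A=115, C=17, D=115, F=40
Folded: B, C, E
Pot levels (distinct totals of non-folded players): 40, 115
Layer 1-40: A 40 + C 17 + D 40 + F 40 = 137 chips; eligible A, D, F
Layer 41-115: 75 each from A, D = 75*2 = 150 chips; eligible A, D

Pot 1: 137 chips, eligible: A, D, F
Pot 2: 150 chips, eligible: A, D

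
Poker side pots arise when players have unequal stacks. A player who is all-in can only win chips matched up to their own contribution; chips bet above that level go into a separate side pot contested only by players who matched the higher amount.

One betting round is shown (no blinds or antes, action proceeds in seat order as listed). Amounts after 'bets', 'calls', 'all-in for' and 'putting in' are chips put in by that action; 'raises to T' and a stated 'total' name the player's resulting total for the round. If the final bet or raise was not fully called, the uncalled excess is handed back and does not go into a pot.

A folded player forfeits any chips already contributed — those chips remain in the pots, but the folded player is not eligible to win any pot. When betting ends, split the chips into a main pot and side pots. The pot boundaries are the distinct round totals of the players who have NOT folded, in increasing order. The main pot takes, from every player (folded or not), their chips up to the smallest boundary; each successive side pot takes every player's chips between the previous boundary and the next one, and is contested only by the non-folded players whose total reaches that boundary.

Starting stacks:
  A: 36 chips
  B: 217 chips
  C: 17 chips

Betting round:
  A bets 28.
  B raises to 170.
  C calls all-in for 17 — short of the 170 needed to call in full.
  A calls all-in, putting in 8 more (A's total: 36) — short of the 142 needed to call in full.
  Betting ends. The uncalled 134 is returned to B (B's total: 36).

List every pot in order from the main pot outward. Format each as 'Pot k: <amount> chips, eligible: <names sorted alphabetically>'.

Pot 1: 51 chips, eligible: A, B, C
Pot 2: 38 chips, eligible: A, B

Derivation:
Contributions (after 134 returned to B): A=36, B=36, C=17
Pot levels (distinct totals of non-folded players): 17, 36
Layer 1-17: 17 each from A, B, C = 17*3 = 51 chips; eligible A, B, C
Layer 18-36: 19 each from A, B = 19*2 = 38 chips; eligible A, B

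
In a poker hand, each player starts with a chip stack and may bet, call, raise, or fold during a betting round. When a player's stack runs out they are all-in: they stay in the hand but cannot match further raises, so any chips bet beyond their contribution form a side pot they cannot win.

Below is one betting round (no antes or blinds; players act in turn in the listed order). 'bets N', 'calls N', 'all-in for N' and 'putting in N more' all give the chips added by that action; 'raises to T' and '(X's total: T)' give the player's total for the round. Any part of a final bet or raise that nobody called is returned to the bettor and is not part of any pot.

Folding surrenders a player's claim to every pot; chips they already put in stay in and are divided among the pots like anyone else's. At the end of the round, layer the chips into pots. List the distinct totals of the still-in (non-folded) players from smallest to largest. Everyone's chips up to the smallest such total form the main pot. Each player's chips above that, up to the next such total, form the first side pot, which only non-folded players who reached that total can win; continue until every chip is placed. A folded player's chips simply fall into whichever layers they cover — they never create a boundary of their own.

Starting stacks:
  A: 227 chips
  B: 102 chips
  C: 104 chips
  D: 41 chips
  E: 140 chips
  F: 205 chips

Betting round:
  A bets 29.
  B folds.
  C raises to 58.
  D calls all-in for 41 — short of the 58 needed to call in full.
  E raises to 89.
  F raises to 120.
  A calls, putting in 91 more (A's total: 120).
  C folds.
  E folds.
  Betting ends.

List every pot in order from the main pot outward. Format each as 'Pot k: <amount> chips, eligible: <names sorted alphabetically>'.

Pot 1: 205 chips, eligible: A, D, F
Pot 2: 223 chips, eligible: A, F

Derivation:
Contributions: A=120, C=58, D=41, E=89, F=120
Folded: B, C, E
Pot levels (distinct totals of non-folded players): 41, 120
Layer 1-41: 41 each from A, C, D, E, F = 41*5 = 205 chips; eligible A, D, F
Layer 42-120: A 79 + C 17 + E 48 + F 79 = 223 chips; eligible A, F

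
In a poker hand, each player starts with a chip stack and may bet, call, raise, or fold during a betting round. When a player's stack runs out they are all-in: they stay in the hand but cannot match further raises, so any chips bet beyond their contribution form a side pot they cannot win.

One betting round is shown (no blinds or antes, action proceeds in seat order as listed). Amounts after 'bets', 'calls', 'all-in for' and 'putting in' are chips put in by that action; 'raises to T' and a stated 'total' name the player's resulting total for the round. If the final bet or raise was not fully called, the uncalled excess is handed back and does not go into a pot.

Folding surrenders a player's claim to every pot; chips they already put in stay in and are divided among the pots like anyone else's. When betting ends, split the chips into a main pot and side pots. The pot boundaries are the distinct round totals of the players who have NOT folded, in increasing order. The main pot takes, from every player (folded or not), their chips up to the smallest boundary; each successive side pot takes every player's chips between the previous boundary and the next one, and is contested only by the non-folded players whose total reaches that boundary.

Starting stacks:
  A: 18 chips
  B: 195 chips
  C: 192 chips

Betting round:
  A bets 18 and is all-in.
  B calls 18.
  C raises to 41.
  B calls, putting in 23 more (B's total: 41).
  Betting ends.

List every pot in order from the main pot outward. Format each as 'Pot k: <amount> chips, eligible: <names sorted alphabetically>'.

Contributions: A=18, B=41, C=41
Pot levels (distinct totals of non-folded players): 18, 41
Layer 1-18: 18 each from A, B, C = 18*3 = 54 chips; eligible A, B, C
Layer 19-41: 23 each from B, C = 23*2 = 46 chips; eligible B, C

Pot 1: 54 chips, eligible: A, B, C
Pot 2: 46 chips, eligible: B, C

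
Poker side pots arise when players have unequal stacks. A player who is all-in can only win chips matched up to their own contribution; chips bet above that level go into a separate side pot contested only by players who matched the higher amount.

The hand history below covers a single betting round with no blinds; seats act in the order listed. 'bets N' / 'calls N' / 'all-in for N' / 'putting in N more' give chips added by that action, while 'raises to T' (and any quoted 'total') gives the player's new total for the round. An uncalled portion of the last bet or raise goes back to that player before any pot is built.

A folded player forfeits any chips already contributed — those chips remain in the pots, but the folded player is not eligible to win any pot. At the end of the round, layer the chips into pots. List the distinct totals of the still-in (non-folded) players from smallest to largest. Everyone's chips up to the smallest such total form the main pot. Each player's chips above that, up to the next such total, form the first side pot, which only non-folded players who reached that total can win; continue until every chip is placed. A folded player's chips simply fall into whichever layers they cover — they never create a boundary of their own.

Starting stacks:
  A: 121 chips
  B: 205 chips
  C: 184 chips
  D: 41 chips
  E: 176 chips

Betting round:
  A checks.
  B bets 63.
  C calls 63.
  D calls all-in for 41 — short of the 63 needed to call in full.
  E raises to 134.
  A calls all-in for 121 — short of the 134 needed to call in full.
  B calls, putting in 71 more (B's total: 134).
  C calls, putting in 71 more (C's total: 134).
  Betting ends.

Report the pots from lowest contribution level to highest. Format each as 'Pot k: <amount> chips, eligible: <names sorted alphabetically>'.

Pot 1: 205 chips, eligible: A, B, C, D, E
Pot 2: 320 chips, eligible: A, B, C, E
Pot 3: 39 chips, eligible: B, C, E

Derivation:
Contributions: A=121, B=134, C=134, D=41, E=134
Pot levels (distinct totals of non-folded players): 41, 121, 134
Layer 1-41: 41 each from A, B, C, D, E = 41*5 = 205 chips; eligible A, B, C, D, E
Layer 42-121: 80 each from A, B, C, E = 80*4 = 320 chips; eligible A, B, C, E
Layer 122-134: 13 each from B, C, E = 13*3 = 39 chips; eligible B, C, E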